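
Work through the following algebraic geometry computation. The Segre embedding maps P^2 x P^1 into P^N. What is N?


The Segre embedding maps P^m x P^n into P^N via
all products of coordinates from each factor.
N = (m+1)(n+1) - 1
N = (2+1)(1+1) - 1
N = 3*2 - 1
N = 6 - 1 = 5

5


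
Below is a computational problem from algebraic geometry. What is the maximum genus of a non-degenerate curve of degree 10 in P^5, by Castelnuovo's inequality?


Castelnuovo's bound: write d - 1 = m(r-1) + epsilon with 0 <= epsilon < r-1.
d - 1 = 10 - 1 = 9
r - 1 = 5 - 1 = 4
9 = 2*4 + 1, so m = 2, epsilon = 1
pi(d, r) = m(m-1)(r-1)/2 + m*epsilon
= 2*1*4/2 + 2*1
= 8/2 + 2
= 4 + 2 = 6

6


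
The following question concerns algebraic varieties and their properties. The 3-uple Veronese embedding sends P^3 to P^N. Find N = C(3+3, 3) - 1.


The Veronese embedding v_d: P^n -> P^N maps each point to all
degree-d monomials in n+1 homogeneous coordinates.
N = C(n+d, d) - 1
N = C(3+3, 3) - 1
N = C(6, 3) - 1
C(6, 3) = 20
N = 20 - 1 = 19

19


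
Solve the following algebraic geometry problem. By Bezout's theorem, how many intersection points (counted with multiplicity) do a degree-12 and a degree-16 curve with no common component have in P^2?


Bezout's theorem states the intersection count equals the product of degrees.
Intersection count = 12 * 16 = 192

192


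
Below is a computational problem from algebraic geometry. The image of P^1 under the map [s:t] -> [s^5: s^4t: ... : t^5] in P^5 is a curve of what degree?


The rational normal curve in P^5 is the image of P^1 under the 5-uple Veronese.
A general hyperplane in P^5 pulls back to a degree-5 form on P^1, which has 5 zeros,
so the curve meets a general hyperplane in 5 points. Degree = 5.

5


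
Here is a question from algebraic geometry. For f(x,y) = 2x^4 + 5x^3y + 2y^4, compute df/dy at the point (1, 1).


df/dy = 5*x^3 + 4*2*y^3
At (1,1): 5*1^3 + 4*2*1^3
= 5 + 8
= 13

13


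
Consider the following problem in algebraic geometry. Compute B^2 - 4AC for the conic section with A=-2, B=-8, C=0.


The discriminant of a conic Ax^2 + Bxy + Cy^2 + ... = 0 is B^2 - 4AC.
B^2 = (-8)^2 = 64
4AC = 4*(-2)*0 = 0
Discriminant = 64 + 0 = 64

64


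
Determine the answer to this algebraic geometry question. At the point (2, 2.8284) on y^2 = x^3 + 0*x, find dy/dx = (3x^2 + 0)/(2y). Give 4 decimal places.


Using implicit differentiation of y^2 = x^3 + 0*x:
2y * dy/dx = 3x^2 + 0
dy/dx = (3x^2 + 0)/(2y)
Numerator: 3*2^2 + 0 = 12
Denominator: 2*2.8284 = 5.6568
dy/dx = 12/5.6568 = 2.1213

2.1213


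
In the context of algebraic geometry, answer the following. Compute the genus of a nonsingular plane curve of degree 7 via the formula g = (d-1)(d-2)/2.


Using the genus formula for smooth plane curves:
g = (d-1)(d-2)/2
g = (7-1)(7-2)/2
g = 6*5/2
g = 30/2 = 15

15


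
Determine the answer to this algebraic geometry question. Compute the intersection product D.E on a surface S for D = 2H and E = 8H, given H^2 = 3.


Using bilinearity of the intersection pairing on a surface S:
(aH).(bH) = ab * (H.H)
We have H^2 = 3.
D.E = (2H).(8H) = 2*8*3
= 16*3
= 48

48


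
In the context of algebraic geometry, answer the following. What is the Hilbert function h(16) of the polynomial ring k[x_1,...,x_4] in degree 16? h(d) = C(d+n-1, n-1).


The Hilbert function for the polynomial ring in 4 variables is:
h(d) = C(d+n-1, n-1)
h(16) = C(16+4-1, 4-1) = C(19, 3)
= 19! / (3! * 16!)
= 969

969


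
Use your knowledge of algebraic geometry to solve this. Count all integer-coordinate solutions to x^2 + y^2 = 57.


Systematically check integer values of x where x^2 <= 57.
For each valid x, check if 57 - x^2 is a perfect square.
Total integer solutions found: 0

0


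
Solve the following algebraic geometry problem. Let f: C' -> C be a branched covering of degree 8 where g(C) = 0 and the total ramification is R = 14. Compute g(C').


Riemann-Hurwitz formula: 2g' - 2 = d(2g - 2) + R
Given: d = 8, g = 0, R = 14
2g' - 2 = 8*(2*0 - 2) + 14
2g' - 2 = 8*(-2) + 14
2g' - 2 = -16 + 14 = -2
2g' = 0
g' = 0

0


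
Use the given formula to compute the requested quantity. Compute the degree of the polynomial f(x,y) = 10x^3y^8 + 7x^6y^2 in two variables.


Examine each term for its total degree (sum of exponents).
  Term '10x^3y^8' has total degree 3+8 = 11.
  Term '7x^6y^2' has total degree 6+2 = 8.
The maximum total degree among all terms is 11.

11


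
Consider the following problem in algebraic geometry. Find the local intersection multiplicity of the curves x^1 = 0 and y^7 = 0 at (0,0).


The intersection multiplicity of V(x^a) and V(y^b) at the origin is:
I(O; V(x^1), V(y^7)) = dim_k(k[x,y]/(x^1, y^7))
A basis for k[x,y]/(x^1, y^7) is the set of monomials x^i * y^j
where 0 <= i < 1 and 0 <= j < 7.
The number of such monomials is 1 * 7 = 7

7


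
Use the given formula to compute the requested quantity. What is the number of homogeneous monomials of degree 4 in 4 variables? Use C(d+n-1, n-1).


The number of degree-4 monomials in 4 variables is C(d+n-1, n-1).
= C(4+4-1, 4-1) = C(7, 3)
= 35

35


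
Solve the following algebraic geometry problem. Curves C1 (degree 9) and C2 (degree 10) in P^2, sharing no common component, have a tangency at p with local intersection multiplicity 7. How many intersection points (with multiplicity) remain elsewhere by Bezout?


By Bezout's theorem, the total intersection number is d1 * d2.
Total = 9 * 10 = 90
Intersection multiplicity at p = 7
Remaining intersections = 90 - 7 = 83

83


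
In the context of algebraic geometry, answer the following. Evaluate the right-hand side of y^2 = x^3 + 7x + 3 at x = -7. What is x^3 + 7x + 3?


Compute x^3 + 7x + 3 at x = -7:
x^3 = (-7)^3 = -343
7*x = 7*(-7) = -49
Sum: -343 - 49 + 3 = -389

-389


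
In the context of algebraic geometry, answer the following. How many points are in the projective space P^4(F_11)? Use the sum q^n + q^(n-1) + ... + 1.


P^4(F_11) has (q^(n+1) - 1)/(q - 1) points.
= 11^4 + 11^3 + 11^2 + 11^1 + 11^0
= 14641 + 1331 + 121 + 11 + 1
= 16105

16105


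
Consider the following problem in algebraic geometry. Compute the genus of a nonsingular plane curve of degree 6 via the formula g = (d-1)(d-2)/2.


Using the genus formula for smooth plane curves:
g = (d-1)(d-2)/2
g = (6-1)(6-2)/2
g = 5*4/2
g = 20/2 = 10

10


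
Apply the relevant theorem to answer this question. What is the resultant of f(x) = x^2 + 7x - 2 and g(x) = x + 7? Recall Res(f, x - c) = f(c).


For Res(f, x - c), we evaluate f at x = c.
f(-7) = (-7)^2 + 7*(-7) - 2
= 49 - 49 - 2
= 0 - 2 = -2
Res(f, g) = -2

-2


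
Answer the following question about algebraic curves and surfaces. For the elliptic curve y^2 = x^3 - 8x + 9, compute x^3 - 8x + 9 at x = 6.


Compute x^3 - 8x + 9 at x = 6:
x^3 = 6^3 = 216
(-8)*x = (-8)*6 = -48
Sum: 216 - 48 + 9 = 177

177


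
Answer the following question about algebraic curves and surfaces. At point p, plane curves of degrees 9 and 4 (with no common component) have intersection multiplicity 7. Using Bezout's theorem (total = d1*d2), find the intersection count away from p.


By Bezout's theorem, the total intersection number is d1 * d2.
Total = 9 * 4 = 36
Intersection multiplicity at p = 7
Remaining intersections = 36 - 7 = 29

29


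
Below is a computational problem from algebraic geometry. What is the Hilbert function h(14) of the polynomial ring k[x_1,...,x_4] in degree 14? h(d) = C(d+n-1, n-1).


The Hilbert function for the polynomial ring in 4 variables is:
h(d) = C(d+n-1, n-1)
h(14) = C(14+4-1, 4-1) = C(17, 3)
= 17! / (3! * 14!)
= 680

680


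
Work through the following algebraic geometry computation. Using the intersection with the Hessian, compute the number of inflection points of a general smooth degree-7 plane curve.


For a general smooth plane curve C of degree d, the inflection points are
the intersection of C with its Hessian curve, which has degree 3(d-2).
By Bezout, the total intersection number is d * 3(d-2) = 7 * 15 = 105.
For a general curve every flex is ordinary, so each contributes
multiplicity 1 to C·Hess(C), and the number of distinct inflection
points is 3d(d-2).
Inflection points = 3*7*(7-2) = 3*7*5 = 105

105


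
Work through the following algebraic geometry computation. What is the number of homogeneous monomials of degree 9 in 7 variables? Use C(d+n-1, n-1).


The number of degree-9 monomials in 7 variables is C(d+n-1, n-1).
= C(9+7-1, 7-1) = C(15, 6)
= 5005

5005


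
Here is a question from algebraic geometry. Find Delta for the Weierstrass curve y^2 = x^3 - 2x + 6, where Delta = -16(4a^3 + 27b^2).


Compute each component:
4a^3 = 4*(-2)^3 = 4*(-8) = -32
27b^2 = 27*6^2 = 27*36 = 972
4a^3 + 27b^2 = -32 + 972 = 940
Delta = -16*940 = -15040

-15040


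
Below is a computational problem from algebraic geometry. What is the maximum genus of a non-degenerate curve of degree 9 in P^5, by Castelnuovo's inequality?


Castelnuovo's bound: write d - 1 = m(r-1) + epsilon with 0 <= epsilon < r-1.
d - 1 = 9 - 1 = 8
r - 1 = 5 - 1 = 4
8 = 2*4 + 0, so m = 2, epsilon = 0
pi(d, r) = m(m-1)(r-1)/2 + m*epsilon
= 2*1*4/2 + 2*0
= 8/2 + 0
= 4 + 0 = 4

4


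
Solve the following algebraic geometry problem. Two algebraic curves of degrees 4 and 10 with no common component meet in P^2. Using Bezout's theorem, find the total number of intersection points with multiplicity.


Bezout's theorem states the intersection count equals the product of degrees.
Intersection count = 4 * 10 = 40

40


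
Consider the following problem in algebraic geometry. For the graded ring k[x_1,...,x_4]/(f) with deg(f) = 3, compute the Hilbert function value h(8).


For R = k[x_1,...,x_n]/(f) with f homogeneous of degree e:
The Hilbert series is (1 - t^e)/(1 - t)^n.
So h(d) = C(d+n-1, n-1) - C(d-e+n-1, n-1) for d >= e.
With n=4, e=3, d=8:
C(8+4-1, 4-1) = C(11, 3) = 165
C(8-3+4-1, 4-1) = C(8, 3) = 56
h(8) = 165 - 56 = 109

109


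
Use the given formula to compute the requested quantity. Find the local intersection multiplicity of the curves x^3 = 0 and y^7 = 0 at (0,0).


The intersection multiplicity of V(x^a) and V(y^b) at the origin is:
I(O; V(x^3), V(y^7)) = dim_k(k[x,y]/(x^3, y^7))
A basis for k[x,y]/(x^3, y^7) is the set of monomials x^i * y^j
where 0 <= i < 3 and 0 <= j < 7.
The number of such monomials is 3 * 7 = 21

21


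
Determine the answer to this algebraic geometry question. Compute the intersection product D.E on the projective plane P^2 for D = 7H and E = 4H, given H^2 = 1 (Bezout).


Using bilinearity of the intersection pairing on the projective plane P^2:
(aH).(bH) = ab * (H.H)
We have H^2 = 1 (Bezout).
D.E = (7H).(4H) = 7*4*1
= 28*1
= 28

28


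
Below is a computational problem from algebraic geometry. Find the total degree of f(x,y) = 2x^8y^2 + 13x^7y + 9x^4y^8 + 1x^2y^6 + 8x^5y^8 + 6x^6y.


Examine each term for its total degree (sum of exponents).
  Term '2x^8y^2' has total degree 8+2 = 10.
  Term '13x^7y' has total degree 7+1 = 8.
  Term '9x^4y^8' has total degree 4+8 = 12.
  Term '1x^2y^6' has total degree 2+6 = 8.
  Term '8x^5y^8' has total degree 5+8 = 13.
  Term '6x^6y' has total degree 6+1 = 7.
The maximum total degree among all terms is 13.

13


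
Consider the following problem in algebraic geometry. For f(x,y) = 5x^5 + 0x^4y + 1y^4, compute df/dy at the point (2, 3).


df/dy = 0*x^4 + 4*1*y^3
At (2,3): 0*2^4 + 4*1*3^3
= 0 + 108
= 108

108


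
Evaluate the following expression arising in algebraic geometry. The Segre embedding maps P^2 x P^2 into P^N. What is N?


The Segre embedding maps P^m x P^n into P^N via
all products of coordinates from each factor.
N = (m+1)(n+1) - 1
N = (2+1)(2+1) - 1
N = 3*3 - 1
N = 9 - 1 = 8

8


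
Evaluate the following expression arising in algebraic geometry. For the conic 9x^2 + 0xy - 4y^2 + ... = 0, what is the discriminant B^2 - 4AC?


The discriminant of a conic Ax^2 + Bxy + Cy^2 + ... = 0 is B^2 - 4AC.
B^2 = 0^2 = 0
4AC = 4*9*(-4) = -144
Discriminant = 0 + 144 = 144

144


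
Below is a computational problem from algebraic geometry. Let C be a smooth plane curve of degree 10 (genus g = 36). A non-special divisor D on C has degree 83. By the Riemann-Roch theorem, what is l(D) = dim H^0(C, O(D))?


First, compute the genus of a smooth plane curve of degree 10:
g = (d-1)(d-2)/2 = (10-1)(10-2)/2 = 36
For a non-special divisor D (i.e., h^1(D) = 0), Riemann-Roch gives:
l(D) = deg(D) - g + 1
Since deg(D) = 83 >= 2g - 1 = 71, D is non-special.
l(D) = 83 - 36 + 1 = 48

48


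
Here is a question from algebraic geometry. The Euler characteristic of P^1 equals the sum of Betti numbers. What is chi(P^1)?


The complex projective space P^1 has one cell in each even real dimension 0, 2, ..., 2.
The cohomology groups are H^{2k}(P^1) = Z for k = 0,...,1, and 0 otherwise.
Euler characteristic = sum of Betti numbers = 1 per even-dimensional cohomology group.
chi(P^1) = 1 + 1 = 2

2


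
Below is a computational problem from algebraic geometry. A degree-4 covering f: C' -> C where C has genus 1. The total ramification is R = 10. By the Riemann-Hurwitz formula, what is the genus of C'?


Riemann-Hurwitz formula: 2g' - 2 = d(2g - 2) + R
Given: d = 4, g = 1, R = 10
2g' - 2 = 4*(2*1 - 2) + 10
2g' - 2 = 4*0 + 10
2g' - 2 = 0 + 10 = 10
2g' = 12
g' = 6

6


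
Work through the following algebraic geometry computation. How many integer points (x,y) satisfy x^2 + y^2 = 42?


Systematically check integer values of x where x^2 <= 42.
For each valid x, check if 42 - x^2 is a perfect square.
Total integer solutions found: 0

0


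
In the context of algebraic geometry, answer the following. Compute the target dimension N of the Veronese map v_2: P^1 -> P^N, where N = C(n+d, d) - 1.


The Veronese embedding v_d: P^n -> P^N maps each point to all
degree-d monomials in n+1 homogeneous coordinates.
N = C(n+d, d) - 1
N = C(1+2, 2) - 1
N = C(3, 2) - 1
C(3, 2) = 3
N = 3 - 1 = 2

2


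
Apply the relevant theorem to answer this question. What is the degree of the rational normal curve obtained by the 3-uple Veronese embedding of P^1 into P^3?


The rational normal curve in P^3 is the image of P^1 under the 3-uple Veronese.
A general hyperplane in P^3 pulls back to a degree-3 form on P^1, which has 3 zeros,
so the curve meets a general hyperplane in 3 points. Degree = 3.

3


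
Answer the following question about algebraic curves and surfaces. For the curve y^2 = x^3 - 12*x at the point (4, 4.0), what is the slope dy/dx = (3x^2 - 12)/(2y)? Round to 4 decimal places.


Using implicit differentiation of y^2 = x^3 - 12*x:
2y * dy/dx = 3x^2 - 12
dy/dx = (3x^2 - 12)/(2y)
Numerator: 3*4^2 - 12 = 36
Denominator: 2*4.0 = 8.0
dy/dx = 36/8.0 = 4.5000

4.5000


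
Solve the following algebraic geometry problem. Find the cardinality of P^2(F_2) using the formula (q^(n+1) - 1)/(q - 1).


P^2(F_2) has (q^(n+1) - 1)/(q - 1) points.
= 2^2 + 2^1 + 2^0
= 4 + 2 + 1
= 7

7


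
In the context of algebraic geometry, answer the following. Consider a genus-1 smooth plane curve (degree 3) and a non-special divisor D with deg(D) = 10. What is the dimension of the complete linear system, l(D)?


First, compute the genus of a smooth plane curve of degree 3:
g = (d-1)(d-2)/2 = (3-1)(3-2)/2 = 1
For a non-special divisor D (i.e., h^1(D) = 0), Riemann-Roch gives:
l(D) = deg(D) - g + 1
Since deg(D) = 10 >= 2g - 1 = 1, D is non-special.
l(D) = 10 - 1 + 1 = 10

10


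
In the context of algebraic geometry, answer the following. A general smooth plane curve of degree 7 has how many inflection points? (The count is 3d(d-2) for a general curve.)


For a general smooth plane curve C of degree d, the inflection points are
the intersection of C with its Hessian curve, which has degree 3(d-2).
By Bezout, the total intersection number is d * 3(d-2) = 7 * 15 = 105.
For a general curve every flex is ordinary, so each contributes
multiplicity 1 to C·Hess(C), and the number of distinct inflection
points is 3d(d-2).
Inflection points = 3*7*(7-2) = 3*7*5 = 105

105


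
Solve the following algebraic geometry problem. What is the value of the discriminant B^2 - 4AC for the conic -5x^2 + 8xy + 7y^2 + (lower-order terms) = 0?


The discriminant of a conic Ax^2 + Bxy + Cy^2 + ... = 0 is B^2 - 4AC.
B^2 = 8^2 = 64
4AC = 4*(-5)*7 = -140
Discriminant = 64 + 140 = 204

204


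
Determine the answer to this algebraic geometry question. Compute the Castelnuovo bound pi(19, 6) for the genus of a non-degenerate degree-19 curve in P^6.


Castelnuovo's bound: write d - 1 = m(r-1) + epsilon with 0 <= epsilon < r-1.
d - 1 = 19 - 1 = 18
r - 1 = 6 - 1 = 5
18 = 3*5 + 3, so m = 3, epsilon = 3
pi(d, r) = m(m-1)(r-1)/2 + m*epsilon
= 3*2*5/2 + 3*3
= 30/2 + 9
= 15 + 9 = 24

24


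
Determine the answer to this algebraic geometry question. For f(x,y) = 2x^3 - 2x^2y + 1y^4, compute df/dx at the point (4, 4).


df/dx = 3*2*x^2 + 2*(-2)*x^1*y
At (4,4): 3*2*4^2 + 2*(-2)*4^1*4
= 96 - 64
= 32

32


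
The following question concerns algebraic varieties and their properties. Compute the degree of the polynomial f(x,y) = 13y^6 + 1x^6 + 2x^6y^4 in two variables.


Examine each term for its total degree (sum of exponents).
  Term '13y^6' has total degree 0+6 = 6.
  Term '1x^6' has total degree 6+0 = 6.
  Term '2x^6y^4' has total degree 6+4 = 10.
The maximum total degree among all terms is 10.

10


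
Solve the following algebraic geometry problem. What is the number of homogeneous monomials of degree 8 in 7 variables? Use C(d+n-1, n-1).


The number of degree-8 monomials in 7 variables is C(d+n-1, n-1).
= C(8+7-1, 7-1) = C(14, 6)
= 3003

3003


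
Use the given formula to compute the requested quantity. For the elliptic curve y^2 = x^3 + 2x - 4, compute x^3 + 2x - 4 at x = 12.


Compute x^3 + 2x - 4 at x = 12:
x^3 = 12^3 = 1728
2*x = 2*12 = 24
Sum: 1728 + 24 - 4 = 1748

1748


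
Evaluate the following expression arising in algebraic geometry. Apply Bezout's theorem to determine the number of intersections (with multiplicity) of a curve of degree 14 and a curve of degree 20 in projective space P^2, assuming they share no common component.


Bezout's theorem states the intersection count equals the product of degrees.
Intersection count = 14 * 20 = 280

280


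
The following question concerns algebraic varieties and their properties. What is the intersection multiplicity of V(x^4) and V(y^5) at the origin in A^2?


The intersection multiplicity of V(x^a) and V(y^b) at the origin is:
I(O; V(x^4), V(y^5)) = dim_k(k[x,y]/(x^4, y^5))
A basis for k[x,y]/(x^4, y^5) is the set of monomials x^i * y^j
where 0 <= i < 4 and 0 <= j < 5.
The number of such monomials is 4 * 5 = 20

20


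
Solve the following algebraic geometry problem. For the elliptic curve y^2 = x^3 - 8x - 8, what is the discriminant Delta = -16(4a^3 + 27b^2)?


Compute each component:
4a^3 = 4*(-8)^3 = 4*(-512) = -2048
27b^2 = 27*(-8)^2 = 27*64 = 1728
4a^3 + 27b^2 = -2048 + 1728 = -320
Delta = -16*(-320) = 5120

5120


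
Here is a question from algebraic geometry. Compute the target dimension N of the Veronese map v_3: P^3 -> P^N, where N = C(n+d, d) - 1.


The Veronese embedding v_d: P^n -> P^N maps each point to all
degree-d monomials in n+1 homogeneous coordinates.
N = C(n+d, d) - 1
N = C(3+3, 3) - 1
N = C(6, 3) - 1
C(6, 3) = 20
N = 20 - 1 = 19

19


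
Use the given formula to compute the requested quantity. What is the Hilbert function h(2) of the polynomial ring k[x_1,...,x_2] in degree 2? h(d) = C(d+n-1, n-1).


The Hilbert function for the polynomial ring in 2 variables is:
h(d) = C(d+n-1, n-1)
h(2) = C(2+2-1, 2-1) = C(3, 1)
= 3! / (1! * 2!)
= 3

3


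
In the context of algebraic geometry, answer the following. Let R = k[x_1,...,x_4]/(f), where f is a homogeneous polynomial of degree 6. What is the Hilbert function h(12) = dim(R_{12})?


For R = k[x_1,...,x_n]/(f) with f homogeneous of degree e:
The Hilbert series is (1 - t^e)/(1 - t)^n.
So h(d) = C(d+n-1, n-1) - C(d-e+n-1, n-1) for d >= e.
With n=4, e=6, d=12:
C(12+4-1, 4-1) = C(15, 3) = 455
C(12-6+4-1, 4-1) = C(9, 3) = 84
h(12) = 455 - 84 = 371

371


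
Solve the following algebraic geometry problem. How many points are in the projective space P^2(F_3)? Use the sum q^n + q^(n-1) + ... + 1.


P^2(F_3) has (q^(n+1) - 1)/(q - 1) points.
= 3^2 + 3^1 + 3^0
= 9 + 3 + 1
= 13

13


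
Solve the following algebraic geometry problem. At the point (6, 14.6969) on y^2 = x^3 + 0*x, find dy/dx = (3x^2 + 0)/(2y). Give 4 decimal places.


Using implicit differentiation of y^2 = x^3 + 0*x:
2y * dy/dx = 3x^2 + 0
dy/dx = (3x^2 + 0)/(2y)
Numerator: 3*6^2 + 0 = 108
Denominator: 2*14.6969 = 29.3938
dy/dx = 108/29.3938 = 3.6742

3.6742


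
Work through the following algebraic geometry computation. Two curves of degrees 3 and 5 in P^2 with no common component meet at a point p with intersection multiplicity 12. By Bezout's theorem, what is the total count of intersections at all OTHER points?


By Bezout's theorem, the total intersection number is d1 * d2.
Total = 3 * 5 = 15
Intersection multiplicity at p = 12
Remaining intersections = 15 - 12 = 3

3


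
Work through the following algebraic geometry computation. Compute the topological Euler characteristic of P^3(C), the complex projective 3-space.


The complex projective space P^3 has one cell in each even real dimension 0, 2, ..., 6.
The cohomology groups are H^{2k}(P^3) = Z for k = 0,...,3, and 0 otherwise.
Euler characteristic = sum of Betti numbers = 1 per even-dimensional cohomology group.
chi(P^3) = 3 + 1 = 4

4


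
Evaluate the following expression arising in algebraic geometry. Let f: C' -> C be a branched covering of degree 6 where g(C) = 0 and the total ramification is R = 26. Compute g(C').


Riemann-Hurwitz formula: 2g' - 2 = d(2g - 2) + R
Given: d = 6, g = 0, R = 26
2g' - 2 = 6*(2*0 - 2) + 26
2g' - 2 = 6*(-2) + 26
2g' - 2 = -12 + 26 = 14
2g' = 16
g' = 8

8


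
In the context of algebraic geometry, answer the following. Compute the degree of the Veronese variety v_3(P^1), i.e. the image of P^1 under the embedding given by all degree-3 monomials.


The Veronese variety v_3(P^1) has degree d^r.
d^r = 3^1 = 3

3


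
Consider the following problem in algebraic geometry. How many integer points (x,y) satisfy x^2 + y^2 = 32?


Systematically check integer values of x where x^2 <= 32.
For each valid x, check if 32 - x^2 is a perfect square.
x=4: 32 - 16 = 16, sqrt = 4 (valid)
Total integer solutions found: 4

4


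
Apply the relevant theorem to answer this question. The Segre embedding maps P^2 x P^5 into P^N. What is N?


The Segre embedding maps P^m x P^n into P^N via
all products of coordinates from each factor.
N = (m+1)(n+1) - 1
N = (2+1)(5+1) - 1
N = 3*6 - 1
N = 18 - 1 = 17

17


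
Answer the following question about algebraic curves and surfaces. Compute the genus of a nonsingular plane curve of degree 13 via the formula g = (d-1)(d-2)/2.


Using the genus formula for smooth plane curves:
g = (d-1)(d-2)/2
g = (13-1)(13-2)/2
g = 12*11/2
g = 132/2 = 66

66


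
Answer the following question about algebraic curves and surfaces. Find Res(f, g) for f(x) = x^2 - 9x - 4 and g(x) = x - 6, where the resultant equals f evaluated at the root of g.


For Res(f, x - c), we evaluate f at x = c.
f(6) = 6^2 - 9*6 - 4
= 36 - 54 - 4
= -18 - 4 = -22
Res(f, g) = -22

-22


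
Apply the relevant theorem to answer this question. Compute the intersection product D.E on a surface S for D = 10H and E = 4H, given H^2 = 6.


Using bilinearity of the intersection pairing on a surface S:
(aH).(bH) = ab * (H.H)
We have H^2 = 6.
D.E = (10H).(4H) = 10*4*6
= 40*6
= 240

240


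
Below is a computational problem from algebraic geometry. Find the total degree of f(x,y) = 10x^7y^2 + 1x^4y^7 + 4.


Examine each term for its total degree (sum of exponents).
  Term '10x^7y^2' has total degree 7+2 = 9.
  Term '1x^4y^7' has total degree 4+7 = 11.
  Term '4' has total degree 0+0 = 0.
The maximum total degree among all terms is 11.

11


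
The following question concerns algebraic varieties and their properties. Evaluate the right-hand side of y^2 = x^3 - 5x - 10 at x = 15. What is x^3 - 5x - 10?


Compute x^3 - 5x - 10 at x = 15:
x^3 = 15^3 = 3375
(-5)*x = (-5)*15 = -75
Sum: 3375 - 75 - 10 = 3290

3290


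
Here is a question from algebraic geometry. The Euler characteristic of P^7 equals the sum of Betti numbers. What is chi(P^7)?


The complex projective space P^7 has one cell in each even real dimension 0, 2, ..., 14.
The cohomology groups are H^{2k}(P^7) = Z for k = 0,...,7, and 0 otherwise.
Euler characteristic = sum of Betti numbers = 1 per even-dimensional cohomology group.
chi(P^7) = 7 + 1 = 8

8


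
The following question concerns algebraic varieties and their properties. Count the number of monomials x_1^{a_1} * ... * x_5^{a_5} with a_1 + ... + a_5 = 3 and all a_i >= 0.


The number of degree-3 monomials in 5 variables is C(d+n-1, n-1).
= C(3+5-1, 5-1) = C(7, 4)
= 35

35


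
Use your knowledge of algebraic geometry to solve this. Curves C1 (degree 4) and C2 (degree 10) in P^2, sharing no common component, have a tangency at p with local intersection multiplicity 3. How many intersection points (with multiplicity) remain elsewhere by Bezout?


By Bezout's theorem, the total intersection number is d1 * d2.
Total = 4 * 10 = 40
Intersection multiplicity at p = 3
Remaining intersections = 40 - 3 = 37

37


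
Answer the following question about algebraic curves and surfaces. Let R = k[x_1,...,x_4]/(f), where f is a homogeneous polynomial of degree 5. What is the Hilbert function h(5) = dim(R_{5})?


For R = k[x_1,...,x_n]/(f) with f homogeneous of degree e:
The Hilbert series is (1 - t^e)/(1 - t)^n.
So h(d) = C(d+n-1, n-1) - C(d-e+n-1, n-1) for d >= e.
With n=4, e=5, d=5:
C(5+4-1, 4-1) = C(8, 3) = 56
C(5-5+4-1, 4-1) = C(3, 3) = 1
h(5) = 56 - 1 = 55

55


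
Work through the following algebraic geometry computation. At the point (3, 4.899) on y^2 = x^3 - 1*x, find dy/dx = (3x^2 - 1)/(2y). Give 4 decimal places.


Using implicit differentiation of y^2 = x^3 - 1*x:
2y * dy/dx = 3x^2 - 1
dy/dx = (3x^2 - 1)/(2y)
Numerator: 3*3^2 - 1 = 26
Denominator: 2*4.899 = 9.798
dy/dx = 26/9.798 = 2.6536

2.6536


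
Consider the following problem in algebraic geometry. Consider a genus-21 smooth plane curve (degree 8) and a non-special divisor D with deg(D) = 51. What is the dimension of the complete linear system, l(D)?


First, compute the genus of a smooth plane curve of degree 8:
g = (d-1)(d-2)/2 = (8-1)(8-2)/2 = 21
For a non-special divisor D (i.e., h^1(D) = 0), Riemann-Roch gives:
l(D) = deg(D) - g + 1
Since deg(D) = 51 >= 2g - 1 = 41, D is non-special.
l(D) = 51 - 21 + 1 = 31

31


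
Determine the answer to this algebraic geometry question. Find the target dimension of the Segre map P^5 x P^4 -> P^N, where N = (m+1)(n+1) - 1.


The Segre embedding maps P^m x P^n into P^N via
all products of coordinates from each factor.
N = (m+1)(n+1) - 1
N = (5+1)(4+1) - 1
N = 6*5 - 1
N = 30 - 1 = 29

29


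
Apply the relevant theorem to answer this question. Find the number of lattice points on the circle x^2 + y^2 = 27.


Systematically check integer values of x where x^2 <= 27.
For each valid x, check if 27 - x^2 is a perfect square.
Total integer solutions found: 0

0


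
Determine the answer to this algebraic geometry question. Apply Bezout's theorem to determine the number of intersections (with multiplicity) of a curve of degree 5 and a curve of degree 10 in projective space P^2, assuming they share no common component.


Bezout's theorem states the intersection count equals the product of degrees.
Intersection count = 5 * 10 = 50

50


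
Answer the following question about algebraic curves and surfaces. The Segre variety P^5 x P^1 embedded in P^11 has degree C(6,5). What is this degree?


The degree of the Segre variety P^5 x P^1 is C(m+n, m).
= C(6, 5)
= 6

6


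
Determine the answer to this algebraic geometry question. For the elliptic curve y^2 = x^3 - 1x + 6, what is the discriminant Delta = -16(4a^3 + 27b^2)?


Compute each component:
4a^3 = 4*(-1)^3 = 4*(-1) = -4
27b^2 = 27*6^2 = 27*36 = 972
4a^3 + 27b^2 = -4 + 972 = 968
Delta = -16*968 = -15488

-15488


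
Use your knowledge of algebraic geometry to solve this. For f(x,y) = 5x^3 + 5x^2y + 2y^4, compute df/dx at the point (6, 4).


df/dx = 3*5*x^2 + 2*5*x^1*y
At (6,4): 3*5*6^2 + 2*5*6^1*4
= 540 + 240
= 780

780


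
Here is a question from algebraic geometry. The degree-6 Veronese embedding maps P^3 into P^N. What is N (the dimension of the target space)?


The Veronese embedding v_d: P^n -> P^N maps each point to all
degree-d monomials in n+1 homogeneous coordinates.
N = C(n+d, d) - 1
N = C(3+6, 6) - 1
N = C(9, 6) - 1
C(9, 6) = 84
N = 84 - 1 = 83

83


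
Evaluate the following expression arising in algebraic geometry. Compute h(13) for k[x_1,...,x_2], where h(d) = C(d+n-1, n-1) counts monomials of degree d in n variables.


The Hilbert function for the polynomial ring in 2 variables is:
h(d) = C(d+n-1, n-1)
h(13) = C(13+2-1, 2-1) = C(14, 1)
= 14! / (1! * 13!)
= 14

14


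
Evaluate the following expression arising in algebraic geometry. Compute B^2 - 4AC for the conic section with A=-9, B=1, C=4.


The discriminant of a conic Ax^2 + Bxy + Cy^2 + ... = 0 is B^2 - 4AC.
B^2 = 1^2 = 1
4AC = 4*(-9)*4 = -144
Discriminant = 1 + 144 = 145

145


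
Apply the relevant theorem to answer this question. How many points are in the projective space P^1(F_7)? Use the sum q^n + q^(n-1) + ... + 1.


P^1(F_7) has (q^(n+1) - 1)/(q - 1) points.
= 7^1 + 7^0
= 7 + 1
= 8

8


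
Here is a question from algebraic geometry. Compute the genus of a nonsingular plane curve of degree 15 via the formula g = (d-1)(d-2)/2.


Using the genus formula for smooth plane curves:
g = (d-1)(d-2)/2
g = (15-1)(15-2)/2
g = 14*13/2
g = 182/2 = 91

91


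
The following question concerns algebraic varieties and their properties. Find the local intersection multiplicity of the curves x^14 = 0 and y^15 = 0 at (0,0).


The intersection multiplicity of V(x^a) and V(y^b) at the origin is:
I(O; V(x^14), V(y^15)) = dim_k(k[x,y]/(x^14, y^15))
A basis for k[x,y]/(x^14, y^15) is the set of monomials x^i * y^j
where 0 <= i < 14 and 0 <= j < 15.
The number of such monomials is 14 * 15 = 210

210


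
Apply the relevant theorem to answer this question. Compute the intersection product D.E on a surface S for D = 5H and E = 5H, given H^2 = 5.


Using bilinearity of the intersection pairing on a surface S:
(aH).(bH) = ab * (H.H)
We have H^2 = 5.
D.E = (5H).(5H) = 5*5*5
= 25*5
= 125

125


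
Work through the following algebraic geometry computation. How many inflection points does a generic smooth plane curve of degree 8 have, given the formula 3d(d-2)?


For a general smooth plane curve C of degree d, the inflection points are
the intersection of C with its Hessian curve, which has degree 3(d-2).
By Bezout, the total intersection number is d * 3(d-2) = 8 * 18 = 144.
For a general curve every flex is ordinary, so each contributes
multiplicity 1 to C·Hess(C), and the number of distinct inflection
points is 3d(d-2).
Inflection points = 3*8*(8-2) = 3*8*6 = 144

144


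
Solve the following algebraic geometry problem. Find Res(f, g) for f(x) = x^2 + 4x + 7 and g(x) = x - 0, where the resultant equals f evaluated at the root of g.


For Res(f, x - c), we evaluate f at x = c.
f(0) = 0^2 + 4*0 + 7
= 0 + 0 + 7
= 0 + 7 = 7
Res(f, g) = 7

7


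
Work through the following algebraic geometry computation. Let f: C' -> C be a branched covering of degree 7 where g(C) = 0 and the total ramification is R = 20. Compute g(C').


Riemann-Hurwitz formula: 2g' - 2 = d(2g - 2) + R
Given: d = 7, g = 0, R = 20
2g' - 2 = 7*(2*0 - 2) + 20
2g' - 2 = 7*(-2) + 20
2g' - 2 = -14 + 20 = 6
2g' = 8
g' = 4

4


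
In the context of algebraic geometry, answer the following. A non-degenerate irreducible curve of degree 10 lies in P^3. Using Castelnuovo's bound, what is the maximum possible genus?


Castelnuovo's bound: write d - 1 = m(r-1) + epsilon with 0 <= epsilon < r-1.
d - 1 = 10 - 1 = 9
r - 1 = 3 - 1 = 2
9 = 4*2 + 1, so m = 4, epsilon = 1
pi(d, r) = m(m-1)(r-1)/2 + m*epsilon
= 4*3*2/2 + 4*1
= 24/2 + 4
= 12 + 4 = 16

16


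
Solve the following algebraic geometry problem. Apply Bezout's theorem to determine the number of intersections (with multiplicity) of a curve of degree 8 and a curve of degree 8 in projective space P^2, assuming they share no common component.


Bezout's theorem states the intersection count equals the product of degrees.
Intersection count = 8 * 8 = 64

64


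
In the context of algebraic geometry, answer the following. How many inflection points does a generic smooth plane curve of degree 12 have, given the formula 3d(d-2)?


For a general smooth plane curve C of degree d, the inflection points are
the intersection of C with its Hessian curve, which has degree 3(d-2).
By Bezout, the total intersection number is d * 3(d-2) = 12 * 30 = 360.
For a general curve every flex is ordinary, so each contributes
multiplicity 1 to C·Hess(C), and the number of distinct inflection
points is 3d(d-2).
Inflection points = 3*12*(12-2) = 3*12*10 = 360

360


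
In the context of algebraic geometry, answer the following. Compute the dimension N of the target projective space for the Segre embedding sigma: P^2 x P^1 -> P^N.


The Segre embedding maps P^m x P^n into P^N via
all products of coordinates from each factor.
N = (m+1)(n+1) - 1
N = (2+1)(1+1) - 1
N = 3*2 - 1
N = 6 - 1 = 5

5


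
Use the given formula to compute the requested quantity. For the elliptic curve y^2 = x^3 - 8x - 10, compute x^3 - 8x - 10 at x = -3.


Compute x^3 - 8x - 10 at x = -3:
x^3 = (-3)^3 = -27
(-8)*x = (-8)*(-3) = 24
Sum: -27 + 24 - 10 = -13

-13


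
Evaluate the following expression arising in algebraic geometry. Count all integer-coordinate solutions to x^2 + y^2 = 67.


Systematically check integer values of x where x^2 <= 67.
For each valid x, check if 67 - x^2 is a perfect square.
Total integer solutions found: 0

0


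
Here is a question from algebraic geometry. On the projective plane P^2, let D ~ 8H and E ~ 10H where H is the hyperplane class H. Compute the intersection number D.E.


Using bilinearity of the intersection pairing on the projective plane P^2:
(aH).(bH) = ab * (H.H)
We have H^2 = 1 (Bezout).
D.E = (8H).(10H) = 8*10*1
= 80*1
= 80

80


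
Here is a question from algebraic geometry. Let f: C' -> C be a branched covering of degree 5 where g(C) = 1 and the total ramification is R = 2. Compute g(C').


Riemann-Hurwitz formula: 2g' - 2 = d(2g - 2) + R
Given: d = 5, g = 1, R = 2
2g' - 2 = 5*(2*1 - 2) + 2
2g' - 2 = 5*0 + 2
2g' - 2 = 0 + 2 = 2
2g' = 4
g' = 2

2


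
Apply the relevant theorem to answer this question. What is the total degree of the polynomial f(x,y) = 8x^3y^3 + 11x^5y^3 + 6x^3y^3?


Examine each term for its total degree (sum of exponents).
  Term '8x^3y^3' has total degree 3+3 = 6.
  Term '11x^5y^3' has total degree 5+3 = 8.
  Term '6x^3y^3' has total degree 3+3 = 6.
The maximum total degree among all terms is 8.

8


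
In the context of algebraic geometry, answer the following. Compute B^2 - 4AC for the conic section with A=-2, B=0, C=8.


The discriminant of a conic Ax^2 + Bxy + Cy^2 + ... = 0 is B^2 - 4AC.
B^2 = 0^2 = 0
4AC = 4*(-2)*8 = -64
Discriminant = 0 + 64 = 64

64


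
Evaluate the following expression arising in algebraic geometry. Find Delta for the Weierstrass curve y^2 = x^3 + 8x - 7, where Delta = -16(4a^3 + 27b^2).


Compute each component:
4a^3 = 4*8^3 = 4*512 = 2048
27b^2 = 27*(-7)^2 = 27*49 = 1323
4a^3 + 27b^2 = 2048 + 1323 = 3371
Delta = -16*3371 = -53936

-53936


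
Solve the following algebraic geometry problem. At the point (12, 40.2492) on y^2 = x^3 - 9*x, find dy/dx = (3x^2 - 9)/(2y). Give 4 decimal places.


Using implicit differentiation of y^2 = x^3 - 9*x:
2y * dy/dx = 3x^2 - 9
dy/dx = (3x^2 - 9)/(2y)
Numerator: 3*12^2 - 9 = 423
Denominator: 2*40.2492 = 80.4984
dy/dx = 423/80.4984 = 5.2548

5.2548


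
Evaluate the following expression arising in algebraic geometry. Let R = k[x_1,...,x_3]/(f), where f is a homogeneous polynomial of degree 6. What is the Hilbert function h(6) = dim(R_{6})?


For R = k[x_1,...,x_n]/(f) with f homogeneous of degree e:
The Hilbert series is (1 - t^e)/(1 - t)^n.
So h(d) = C(d+n-1, n-1) - C(d-e+n-1, n-1) for d >= e.
With n=3, e=6, d=6:
C(6+3-1, 3-1) = C(8, 2) = 28
C(6-6+3-1, 3-1) = C(2, 2) = 1
h(6) = 28 - 1 = 27

27


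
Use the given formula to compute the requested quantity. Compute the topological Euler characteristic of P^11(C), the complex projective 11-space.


The complex projective space P^11 has one cell in each even real dimension 0, 2, ..., 22.
The cohomology groups are H^{2k}(P^11) = Z for k = 0,...,11, and 0 otherwise.
Euler characteristic = sum of Betti numbers = 1 per even-dimensional cohomology group.
chi(P^11) = 11 + 1 = 12

12


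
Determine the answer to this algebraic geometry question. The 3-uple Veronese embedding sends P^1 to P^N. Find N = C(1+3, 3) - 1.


The Veronese embedding v_d: P^n -> P^N maps each point to all
degree-d monomials in n+1 homogeneous coordinates.
N = C(n+d, d) - 1
N = C(1+3, 3) - 1
N = C(4, 3) - 1
C(4, 3) = 4
N = 4 - 1 = 3

3


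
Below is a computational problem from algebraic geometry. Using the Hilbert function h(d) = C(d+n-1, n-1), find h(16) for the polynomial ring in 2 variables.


The Hilbert function for the polynomial ring in 2 variables is:
h(d) = C(d+n-1, n-1)
h(16) = C(16+2-1, 2-1) = C(17, 1)
= 17! / (1! * 16!)
= 17

17


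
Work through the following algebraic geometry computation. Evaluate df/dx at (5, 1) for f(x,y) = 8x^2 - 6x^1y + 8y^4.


df/dx = 2*8*x^1 + 1*(-6)*x^0*y
At (5,1): 2*8*5^1 + 1*(-6)*5^0*1
= 80 - 6
= 74

74


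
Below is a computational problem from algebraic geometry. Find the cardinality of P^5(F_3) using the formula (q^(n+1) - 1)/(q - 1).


P^5(F_3) has (q^(n+1) - 1)/(q - 1) points.
= 3^5 + 3^4 + 3^3 + 3^2 + 3^1 + 3^0
= 243 + 81 + 27 + 9 + 3 + 1
= 364

364


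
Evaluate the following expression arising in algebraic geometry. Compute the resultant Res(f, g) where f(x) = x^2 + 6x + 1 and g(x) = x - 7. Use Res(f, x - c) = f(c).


For Res(f, x - c), we evaluate f at x = c.
f(7) = 7^2 + 6*7 + 1
= 49 + 42 + 1
= 91 + 1 = 92
Res(f, g) = 92

92


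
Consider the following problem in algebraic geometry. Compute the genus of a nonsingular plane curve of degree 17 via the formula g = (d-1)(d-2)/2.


Using the genus formula for smooth plane curves:
g = (d-1)(d-2)/2
g = (17-1)(17-2)/2
g = 16*15/2
g = 240/2 = 120

120


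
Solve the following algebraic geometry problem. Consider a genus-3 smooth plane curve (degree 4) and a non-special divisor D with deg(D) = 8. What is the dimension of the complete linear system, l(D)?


First, compute the genus of a smooth plane curve of degree 4:
g = (d-1)(d-2)/2 = (4-1)(4-2)/2 = 3
For a non-special divisor D (i.e., h^1(D) = 0), Riemann-Roch gives:
l(D) = deg(D) - g + 1
Since deg(D) = 8 >= 2g - 1 = 5, D is non-special.
l(D) = 8 - 3 + 1 = 6

6


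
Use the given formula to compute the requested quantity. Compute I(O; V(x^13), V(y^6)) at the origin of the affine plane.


The intersection multiplicity of V(x^a) and V(y^b) at the origin is:
I(O; V(x^13), V(y^6)) = dim_k(k[x,y]/(x^13, y^6))
A basis for k[x,y]/(x^13, y^6) is the set of monomials x^i * y^j
where 0 <= i < 13 and 0 <= j < 6.
The number of such monomials is 13 * 6 = 78

78


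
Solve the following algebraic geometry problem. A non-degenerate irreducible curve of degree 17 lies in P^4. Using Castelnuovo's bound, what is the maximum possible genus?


Castelnuovo's bound: write d - 1 = m(r-1) + epsilon with 0 <= epsilon < r-1.
d - 1 = 17 - 1 = 16
r - 1 = 4 - 1 = 3
16 = 5*3 + 1, so m = 5, epsilon = 1
pi(d, r) = m(m-1)(r-1)/2 + m*epsilon
= 5*4*3/2 + 5*1
= 60/2 + 5
= 30 + 5 = 35

35
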